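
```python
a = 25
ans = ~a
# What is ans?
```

Trace:
`a = 25` → a = 25
`ans = ~a` → ans = -26
So ans = -26

Answer: -26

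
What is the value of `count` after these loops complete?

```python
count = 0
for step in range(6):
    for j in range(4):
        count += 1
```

6 * 4 = 24
`count` takes the values: 0 → 1 → 2 → 3 → 4 → 5 → 6 → 7 → 8 → 9 → 10 → 11 → 12 → 13 → 14 → 15 → 16 → 17 → 18 → 19 → 20 → 21 → 22 → 23 → 24

Answer: 24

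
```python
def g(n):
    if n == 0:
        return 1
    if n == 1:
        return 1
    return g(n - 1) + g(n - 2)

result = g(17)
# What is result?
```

Build up from base cases: g(0)=1, g(1)=1, g(2)=2, g(3)=3, g(4)=5, g(5)=8, g(6)=13, ..., g(17)=2584

Answer: 2584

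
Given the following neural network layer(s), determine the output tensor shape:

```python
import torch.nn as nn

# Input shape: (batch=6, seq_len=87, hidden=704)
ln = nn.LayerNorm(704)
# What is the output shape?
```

Input: (6, 87, 704) -> Output: (6, 87, 704)

Answer: (6, 87, 704)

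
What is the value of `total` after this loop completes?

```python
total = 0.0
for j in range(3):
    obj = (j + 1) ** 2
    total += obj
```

Sum of squared losses 1² + 2² + ... + 3²
`total` takes the values: 0.0 → 1.0 → 5.0 → 14.0

Answer: 14.0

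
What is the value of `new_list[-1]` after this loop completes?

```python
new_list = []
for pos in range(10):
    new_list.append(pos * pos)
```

Last element of squares 0 to 9
`new_list` takes the values: [] → [0] → [0, 1] → [0, 1, 4] → [0, 1, 4, 9] → [0, 1, 4, 9, 16] → [0, 1, 4, 9, 16, 25] → [0, 1, 4, 9, 16, 25, 36] → [0, 1, 4, 9, 16, 25, 36, 49] → [0, 1, 4, 9, 16, 25, 36, 49, 64] → [0, 1, 4, 9, 16, 25, 36, 49, 64, 81]
So `new_list[-1]` = 81

Answer: 81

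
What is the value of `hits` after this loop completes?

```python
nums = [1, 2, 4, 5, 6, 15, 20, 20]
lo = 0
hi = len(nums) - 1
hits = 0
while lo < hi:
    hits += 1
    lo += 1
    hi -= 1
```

Iterations until pointers meet (list length 8)
`hits` takes the values: 0 → 1 → 2 → 3 → 4

Answer: 4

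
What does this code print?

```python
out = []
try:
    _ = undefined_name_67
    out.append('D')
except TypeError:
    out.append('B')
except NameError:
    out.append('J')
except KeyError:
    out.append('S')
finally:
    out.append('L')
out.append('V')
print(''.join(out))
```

Execution trace: 'J' (except NameError) → 'L' (finally) → 'V' (after the try/except). Output: JLV

Answer: JLV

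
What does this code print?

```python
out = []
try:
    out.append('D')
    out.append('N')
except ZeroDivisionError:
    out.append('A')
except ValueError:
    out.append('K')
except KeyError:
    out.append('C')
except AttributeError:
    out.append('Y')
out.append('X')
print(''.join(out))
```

Execution trace: 'D' (try body) → 'N' (try body, no exception) → 'X' (after the try/except). Output: DNX

Answer: DNX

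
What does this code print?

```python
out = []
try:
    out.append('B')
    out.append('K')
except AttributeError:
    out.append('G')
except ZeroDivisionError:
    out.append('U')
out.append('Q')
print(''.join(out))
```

Execution trace: 'B' (try body) → 'K' (try body, no exception) → 'Q' (after the try/except). Output: BKQ

Answer: BKQ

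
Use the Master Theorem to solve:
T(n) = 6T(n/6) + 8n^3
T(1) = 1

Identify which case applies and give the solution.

a=6, b=6, f(n)=8n^3. log_6(6) = 1. Since c=3 > 1 and the regularity condition holds (6(n/6)^3 = (6/6^3)n^3 with 6/6^3 < 1), Case 3 applies: T(n) = Θ(f(n)) = O(n^3).

Answer: O(n^3) - Case 3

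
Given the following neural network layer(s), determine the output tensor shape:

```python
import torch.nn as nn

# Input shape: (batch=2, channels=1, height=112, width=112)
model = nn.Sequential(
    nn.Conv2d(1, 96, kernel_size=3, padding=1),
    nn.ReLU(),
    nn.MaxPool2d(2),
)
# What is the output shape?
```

Input: (2, 1, 112, 112) -> after Conv2d: (2, 96, 112, 112) -> after ReLU: (2, 96, 112, 112) -> Output: (2, 96, 56, 56)

Answer: (2, 96, 56, 56)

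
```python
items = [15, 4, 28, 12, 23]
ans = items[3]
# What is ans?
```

Trace:
`items = [15, 4, 28, 12, 23]` → items = [15, 4, 28, 12, 23]
`ans = items[3]` → ans = 12
So ans = 12

Answer: 12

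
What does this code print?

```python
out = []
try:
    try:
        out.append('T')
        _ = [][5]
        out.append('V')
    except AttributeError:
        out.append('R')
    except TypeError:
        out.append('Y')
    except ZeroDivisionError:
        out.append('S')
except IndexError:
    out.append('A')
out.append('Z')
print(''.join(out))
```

Execution trace: 'T' (try body) → 'A' (outer except IndexError) → 'Z' (after the try/except). Output: TAZ

Answer: TAZ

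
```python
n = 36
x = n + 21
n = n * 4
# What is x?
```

Trace:
`n = 36` → n = 36
`x = n + 21` → x = 57
`n = n * 4` → n = 144
So x = 57

Answer: 57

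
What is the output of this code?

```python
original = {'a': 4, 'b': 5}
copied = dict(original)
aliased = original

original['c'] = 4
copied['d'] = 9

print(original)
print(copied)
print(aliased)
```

Key concept: dict() creates copy, assignment creates alias.
Step by step:
`original = {'a': 4, 'b': 5}` → original = {'a': 4, 'b': 5}
`copied = dict(original)` → copied = {'a': 4, 'b': 5}
`aliased = original` → aliased = {'a': 4, 'b': 5} (same object as original)
`original['c'] = 4` → original = {'a': 4, 'b': 5, 'c': 4} (same object as aliased); aliased = {'a': 4, 'b': 5, 'c': 4} (same object as original)
`copied['d'] = 9` → copied = {'a': 4, 'b': 5, 'd': 9}
`print(original)` → prints {'a': 4, 'b': 5, 'c': 4}
`print(copied)` → prints {'a': 4, 'b': 5, 'd': 9}
`print(aliased)` → prints {'a': 4, 'b': 5, 'c': 4}

Answer:
{'a': 4, 'b': 5, 'c': 4}
{'a': 4, 'b': 5, 'd': 9}
{'a': 4, 'b': 5, 'c': 4}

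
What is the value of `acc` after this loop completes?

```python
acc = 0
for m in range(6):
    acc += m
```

Sum of 0 to 5 = 15
`acc` takes the values: 0 → 1 → 3 → 6 → 10 → 15

Answer: 15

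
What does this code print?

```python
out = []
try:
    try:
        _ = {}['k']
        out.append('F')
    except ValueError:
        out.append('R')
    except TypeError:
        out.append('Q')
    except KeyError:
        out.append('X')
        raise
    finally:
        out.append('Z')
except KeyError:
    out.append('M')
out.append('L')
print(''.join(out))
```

Execution trace: 'X' (inner except KeyError) → 'Z' (inner finally) → 'M' (outer except KeyError) → 'L' (after the try/except). Output: XZML

Answer: XZML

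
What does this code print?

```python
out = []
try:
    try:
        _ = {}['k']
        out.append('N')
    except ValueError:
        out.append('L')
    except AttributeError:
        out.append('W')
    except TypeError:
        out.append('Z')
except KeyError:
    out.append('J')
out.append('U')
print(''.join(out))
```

Execution trace: 'J' (outer except KeyError) → 'U' (after the try/except). Output: JU

Answer: JU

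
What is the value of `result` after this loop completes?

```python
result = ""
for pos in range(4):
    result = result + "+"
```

Repeat '+' 4 times
`result` takes the values: "" → "+" → "++" → "+++" → "++++"

Answer: "++++"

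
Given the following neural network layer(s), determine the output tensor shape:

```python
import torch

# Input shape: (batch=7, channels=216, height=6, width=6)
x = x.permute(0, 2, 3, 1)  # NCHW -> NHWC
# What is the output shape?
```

Input: (7, 216, 6, 6) -> Output: (7, 6, 6, 216)

Answer: (7, 6, 6, 216)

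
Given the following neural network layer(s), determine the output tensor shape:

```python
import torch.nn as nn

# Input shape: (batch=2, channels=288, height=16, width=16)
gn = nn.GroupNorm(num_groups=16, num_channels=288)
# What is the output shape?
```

Input: (2, 288, 16, 16) -> Output: (2, 288, 16, 16)

Answer: (2, 288, 16, 16)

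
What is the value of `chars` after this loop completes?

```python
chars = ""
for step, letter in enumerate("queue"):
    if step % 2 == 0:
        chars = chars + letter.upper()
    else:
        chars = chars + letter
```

Uppercase even positions in 'queue'
`chars` takes the values: "" → "Q" → "Qu" → "QuE" → "QuEu" → "QuEuE"

Answer: "QuEuE"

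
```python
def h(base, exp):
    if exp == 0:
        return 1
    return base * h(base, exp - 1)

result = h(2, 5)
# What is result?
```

h(2, 5) = 2 * 2 * 2 * 2 * 2 = 32

Answer: 32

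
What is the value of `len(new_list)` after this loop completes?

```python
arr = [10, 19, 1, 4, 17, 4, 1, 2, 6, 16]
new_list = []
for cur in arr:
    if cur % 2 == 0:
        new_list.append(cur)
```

Count even numbers in [10, 19, 1, 4, 17, 4, 1, 2, 6, 16]
`new_list` takes the values: [] → [10] → [10, 4] → [10, 4, 4] → [10, 4, 4, 2] → [10, 4, 4, 2, 6] → [10, 4, 4, 2, 6, 16]
So `len(new_list)` = 6

Answer: 6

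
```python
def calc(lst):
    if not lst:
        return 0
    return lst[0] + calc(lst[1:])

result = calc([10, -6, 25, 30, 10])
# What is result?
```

10 + (-6) + 25 + 30 + 10 + 0 = 69

Answer: 69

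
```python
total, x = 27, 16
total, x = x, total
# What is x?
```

Trace:
`total, x = 27, 16` → total = 27; x = 16
`total, x = x, total` → total = 16; x = 27
So x = 27

Answer: 27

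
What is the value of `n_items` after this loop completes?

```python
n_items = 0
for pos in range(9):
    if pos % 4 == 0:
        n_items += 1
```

Count numbers divisible by 4 in range(9)
`n_items` takes the values: 0 → 1 → 2 → 3

Answer: 3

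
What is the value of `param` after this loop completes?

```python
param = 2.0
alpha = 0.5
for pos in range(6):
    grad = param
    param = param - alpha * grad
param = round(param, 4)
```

Gradient descent: w = 2.0 * (1 - 0.5)^6
`param` takes the values: 2.0 → 1.0 → 0.5 → 0.25 → 0.125 → 0.0625 → 0.03125 → 0.0312

Answer: 0.0312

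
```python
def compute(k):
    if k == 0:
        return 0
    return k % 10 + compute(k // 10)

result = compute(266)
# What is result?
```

Sum of digits of 266: 6 + 6 + 2 = 14

Answer: 14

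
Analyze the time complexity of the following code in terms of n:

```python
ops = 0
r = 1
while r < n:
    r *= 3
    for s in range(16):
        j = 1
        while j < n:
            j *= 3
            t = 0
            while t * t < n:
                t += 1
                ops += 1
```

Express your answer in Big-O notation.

Each loop level contributes: log n × 1 × log n × √n. Multiplying the contributions gives O(√n log² n).

Answer: O(√n log² n)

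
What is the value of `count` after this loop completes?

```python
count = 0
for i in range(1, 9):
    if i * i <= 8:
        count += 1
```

Count numbers where i² ≤ 8
`count` takes the values: 0 → 1 → 2

Answer: 2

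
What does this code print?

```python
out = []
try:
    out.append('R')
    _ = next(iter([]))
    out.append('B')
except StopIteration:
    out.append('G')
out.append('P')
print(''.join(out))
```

Execution trace: 'R' (try body) → 'G' (except StopIteration) → 'P' (after the try/except). Output: RGP

Answer: RGP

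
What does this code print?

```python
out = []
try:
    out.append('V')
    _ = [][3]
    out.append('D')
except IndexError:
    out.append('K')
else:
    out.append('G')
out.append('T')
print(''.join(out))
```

Execution trace: 'V' (try body) → 'K' (except IndexError) → 'T' (after the try/except). Output: VKT

Answer: VKT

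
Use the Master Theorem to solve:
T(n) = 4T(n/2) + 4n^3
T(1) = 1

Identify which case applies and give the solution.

a=4, b=2, f(n)=4n^3. log_2(4) = 2. Since c=3 > 2 and the regularity condition holds (4(n/2)^3 = (4/2^3)n^3 with 4/2^3 < 1), Case 3 applies: T(n) = Θ(f(n)) = O(n^3).

Answer: O(n^3) - Case 3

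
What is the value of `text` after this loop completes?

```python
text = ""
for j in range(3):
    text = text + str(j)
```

Concatenate digits 0 to 2
`text` takes the values: "" → "0" → "01" → "012"

Answer: "012"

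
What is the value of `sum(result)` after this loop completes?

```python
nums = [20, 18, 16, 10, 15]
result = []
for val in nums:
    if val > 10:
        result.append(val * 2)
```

Sum of doubled values > 10
`result` takes the values: [] → [40] → [40, 36] → [40, 36, 32] → [40, 36, 32, 30]
So `sum(result)` = 138

Answer: 138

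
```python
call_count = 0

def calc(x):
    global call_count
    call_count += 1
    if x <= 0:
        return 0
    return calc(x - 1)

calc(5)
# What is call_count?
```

Linear recursion stepping by 1: 6 calls from x=5 down to ≤0.

Answer: 6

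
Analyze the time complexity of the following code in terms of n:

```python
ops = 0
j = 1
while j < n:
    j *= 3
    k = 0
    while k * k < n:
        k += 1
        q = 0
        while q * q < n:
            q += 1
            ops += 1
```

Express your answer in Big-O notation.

Each loop level contributes: log n × √n × √n. Multiplying the contributions gives O(n log n).

Answer: O(n log n)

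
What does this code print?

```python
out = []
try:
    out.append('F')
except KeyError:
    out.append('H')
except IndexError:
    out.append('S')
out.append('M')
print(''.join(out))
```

Execution trace: 'F' (try body, no exception) → 'M' (after the try/except). Output: FM

Answer: FM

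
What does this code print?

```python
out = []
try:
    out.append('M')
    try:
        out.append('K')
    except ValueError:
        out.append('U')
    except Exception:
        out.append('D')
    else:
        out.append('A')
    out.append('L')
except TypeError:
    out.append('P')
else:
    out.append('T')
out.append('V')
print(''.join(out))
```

Execution trace: 'M' (try body) → 'K' (inner try body, no exception) → 'A' (inner else) → 'L' (try body, no exception) → 'T' (else) → 'V' (after the try/except). Output: MKALTV

Answer: MKALTV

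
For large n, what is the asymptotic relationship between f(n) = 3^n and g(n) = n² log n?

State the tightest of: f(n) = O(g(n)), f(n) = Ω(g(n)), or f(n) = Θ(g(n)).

3^n vs n² log n: f(n) = Ω(g(n)) but not O(g(n)) — 3^n grows strictly faster than n² log n.

Answer: f(n) = Ω(g(n)) but not O(g(n)) — 3^n grows strictly faster than n² log n.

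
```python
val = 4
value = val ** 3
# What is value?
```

Trace:
`val = 4` → val = 4
`value = val ** 3` → value = 64
So value = 64

Answer: 64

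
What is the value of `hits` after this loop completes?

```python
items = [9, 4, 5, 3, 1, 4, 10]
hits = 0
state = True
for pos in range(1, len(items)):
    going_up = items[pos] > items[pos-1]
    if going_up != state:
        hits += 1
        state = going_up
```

Count direction changes in [9, 4, 5, 3, 1, 4, 10]
`hits` takes the values: 0 → 1 → 2 → 3 → 4

Answer: 4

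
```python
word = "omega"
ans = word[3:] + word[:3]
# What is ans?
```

Trace:
`word = "omega"` → word = 'omega'
`ans = word[3:] + word[:3]` → ans = 'gaome'
So ans = 'gaome'

Answer: 'gaome'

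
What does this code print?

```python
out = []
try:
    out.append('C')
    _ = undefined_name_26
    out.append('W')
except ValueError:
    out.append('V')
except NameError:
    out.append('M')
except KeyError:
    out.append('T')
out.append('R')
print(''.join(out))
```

Execution trace: 'C' (try body) → 'M' (except NameError) → 'R' (after the try/except). Output: CMR

Answer: CMR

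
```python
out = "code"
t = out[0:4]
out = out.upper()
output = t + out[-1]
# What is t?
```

Trace:
`out = "code"` → out = 'code'
`t = out[0:4]` → t = 'code'
`out = out.upper()` → out = 'CODE'
`output = t + out[-1]` → output = 'codeE'
So t = 'code'

Answer: 'code'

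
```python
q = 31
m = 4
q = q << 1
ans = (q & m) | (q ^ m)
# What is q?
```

Trace:
`q = 31` → q = 31
`m = 4` → m = 4
`q = q << 1` → q = 62
`ans = (q & m) | (q ^ m)` → ans = 62
So q = 62

Answer: 62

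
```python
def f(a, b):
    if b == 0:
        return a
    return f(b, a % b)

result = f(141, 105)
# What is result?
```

f(141, 105) -> f(105, 36) -> f(36, 33) -> f(33, 3) -> f(3, 0) -> 3

Answer: 3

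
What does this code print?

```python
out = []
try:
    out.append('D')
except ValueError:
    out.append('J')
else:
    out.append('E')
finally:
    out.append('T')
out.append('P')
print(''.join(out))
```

Execution trace: 'D' (try body, no exception) → 'E' (else) → 'T' (finally) → 'P' (after the try/except). Output: DETP

Answer: DETP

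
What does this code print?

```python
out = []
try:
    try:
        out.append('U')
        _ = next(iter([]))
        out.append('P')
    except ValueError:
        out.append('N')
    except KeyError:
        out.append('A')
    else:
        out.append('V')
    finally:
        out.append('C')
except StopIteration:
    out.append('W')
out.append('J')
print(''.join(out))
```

Execution trace: 'U' (try body) → 'C' (finally) → 'W' (outer except StopIteration) → 'J' (after the try/except). Output: UCWJ

Answer: UCWJ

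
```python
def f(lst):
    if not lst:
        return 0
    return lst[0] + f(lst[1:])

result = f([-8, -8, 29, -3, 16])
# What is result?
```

(-8) + (-8) + 29 + (-3) + 16 + 0 = 26

Answer: 26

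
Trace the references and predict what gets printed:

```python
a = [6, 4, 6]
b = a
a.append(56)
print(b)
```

Key concept: basic list aliasing.
Step by step:
`a = [6, 4, 6]` → a = [6, 4, 6]
`b = a` → b = [6, 4, 6] (same object as a)
`a.append(56)` → a = [6, 4, 6, 56] (same object as b); b = [6, 4, 6, 56] (same object as a)
`print(b)` → prints [6, 4, 6, 56]

Answer: [6, 4, 6, 56]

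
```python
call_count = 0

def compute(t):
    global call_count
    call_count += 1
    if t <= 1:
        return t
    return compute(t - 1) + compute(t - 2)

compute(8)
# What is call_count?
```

Calls(t) = 1 + Calls(t-1) + Calls(t-2); Calls(0)=Calls(1)=1. For t=8 this gives 67.

Answer: 67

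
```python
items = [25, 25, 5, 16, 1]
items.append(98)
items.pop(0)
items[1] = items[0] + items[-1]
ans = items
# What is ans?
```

Trace:
`items = [25, 25, 5, 16, 1]` → items = [25, 25, 5, 16, 1]
`items.append(98)` → items = [25, 25, 5, 16, 1, 98]
`items.pop(0)` → items = [25, 5, 16, 1, 98]
`items[1] = items[0] + items[-1]` → items = [25, 123, 16, 1, 98]
`ans = items` → ans = [25, 123, 16, 1, 98]
So ans = [25, 123, 16, 1, 98]

Answer: [25, 123, 16, 1, 98]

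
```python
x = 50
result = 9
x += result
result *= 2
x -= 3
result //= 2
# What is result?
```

Trace:
`x = 50` → x = 50
`result = 9` → result = 9
`x += result` → x = 59
`result *= 2` → result = 18
`x -= 3` → x = 56
`result //= 2` → result = 9
So result = 9

Answer: 9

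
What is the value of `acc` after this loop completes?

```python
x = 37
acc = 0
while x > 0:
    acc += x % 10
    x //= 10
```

Sum digits of 37
`acc` takes the values: 0 → 7 → 10

Answer: 10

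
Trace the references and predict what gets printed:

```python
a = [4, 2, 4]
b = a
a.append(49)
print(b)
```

Key concept: basic list aliasing.
Step by step:
`a = [4, 2, 4]` → a = [4, 2, 4]
`b = a` → b = [4, 2, 4] (same object as a)
`a.append(49)` → a = [4, 2, 4, 49] (same object as b); b = [4, 2, 4, 49] (same object as a)
`print(b)` → prints [4, 2, 4, 49]

Answer: [4, 2, 4, 49]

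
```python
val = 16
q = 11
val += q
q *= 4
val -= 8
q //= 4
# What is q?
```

Trace:
`val = 16` → val = 16
`q = 11` → q = 11
`val += q` → val = 27
`q *= 4` → q = 44
`val -= 8` → val = 19
`q //= 4` → q = 11
So q = 11

Answer: 11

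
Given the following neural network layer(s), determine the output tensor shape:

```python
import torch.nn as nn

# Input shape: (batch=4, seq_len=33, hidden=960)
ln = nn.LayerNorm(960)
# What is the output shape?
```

Input: (4, 33, 960) -> Output: (4, 33, 960)

Answer: (4, 33, 960)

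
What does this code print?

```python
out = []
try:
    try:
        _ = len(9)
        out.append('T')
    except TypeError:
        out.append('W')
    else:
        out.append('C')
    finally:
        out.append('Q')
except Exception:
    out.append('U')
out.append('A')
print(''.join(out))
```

Execution trace: 'W' (inner except TypeError) → 'Q' (inner finally) → 'A' (after the try/except). Output: WQA

Answer: WQA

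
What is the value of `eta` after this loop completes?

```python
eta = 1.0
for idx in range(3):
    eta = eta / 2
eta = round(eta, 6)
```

Halving LR 3 times: 1 / 2^3
`eta` takes the values: 1.0 → 0.5 → 0.25 → 0.125

Answer: 0.125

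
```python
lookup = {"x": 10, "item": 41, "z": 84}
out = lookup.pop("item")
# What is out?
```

Trace:
`lookup = {"x": 10, "item": 41, "z": 84}` → lookup = {'x': 10, 'item': 41, 'z': 84}
`out = lookup.pop("item")` → lookup = {'x': 10, 'z': 84}; out = 41
So out = 41

Answer: 41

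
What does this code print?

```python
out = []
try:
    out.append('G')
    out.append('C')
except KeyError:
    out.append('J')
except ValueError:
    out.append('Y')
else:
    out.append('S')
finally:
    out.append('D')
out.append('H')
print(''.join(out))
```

Execution trace: 'G' (try body) → 'C' (try body, no exception) → 'S' (else) → 'D' (finally) → 'H' (after the try/except). Output: GCSDH

Answer: GCSDH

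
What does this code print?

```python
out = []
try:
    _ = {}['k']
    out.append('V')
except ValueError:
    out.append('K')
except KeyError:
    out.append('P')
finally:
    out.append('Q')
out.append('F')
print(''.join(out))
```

Execution trace: 'P' (except KeyError) → 'Q' (finally) → 'F' (after the try/except). Output: PQF

Answer: PQF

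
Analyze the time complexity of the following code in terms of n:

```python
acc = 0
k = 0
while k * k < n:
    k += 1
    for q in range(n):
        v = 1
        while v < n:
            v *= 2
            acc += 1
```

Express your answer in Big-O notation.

Each loop level contributes: √n × n × log n. Multiplying the contributions gives O(n√n log n).

Answer: O(n√n log n)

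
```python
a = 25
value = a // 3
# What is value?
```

Trace:
`a = 25` → a = 25
`value = a // 3` → value = 8
So value = 8

Answer: 8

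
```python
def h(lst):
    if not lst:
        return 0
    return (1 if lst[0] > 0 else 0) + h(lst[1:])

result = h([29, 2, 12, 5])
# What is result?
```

Count of positive elements in [29, 2, 12, 5] = 4

Answer: 4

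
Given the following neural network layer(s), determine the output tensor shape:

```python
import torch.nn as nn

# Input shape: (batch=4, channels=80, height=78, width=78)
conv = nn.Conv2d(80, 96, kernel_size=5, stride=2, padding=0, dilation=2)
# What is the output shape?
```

Input: (4, 80, 78, 78) -> Output: (4, 96, 35, 35)

Answer: (4, 96, 35, 35)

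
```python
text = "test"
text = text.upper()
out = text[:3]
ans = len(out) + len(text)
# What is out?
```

Trace:
`text = "test"` → text = 'test'
`text = text.upper()` → text = 'TEST'
`out = text[:3]` → out = 'TES'
`ans = len(out) + len(text)` → ans = 7
So out = 'TES'

Answer: 'TES'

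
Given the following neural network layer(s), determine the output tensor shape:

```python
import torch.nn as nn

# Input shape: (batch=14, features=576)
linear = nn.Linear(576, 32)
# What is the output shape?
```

Input: (14, 576) -> Output: (14, 32)

Answer: (14, 32)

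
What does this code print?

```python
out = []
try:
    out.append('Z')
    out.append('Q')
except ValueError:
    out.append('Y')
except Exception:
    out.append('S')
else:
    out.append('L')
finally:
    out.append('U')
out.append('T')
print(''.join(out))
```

Execution trace: 'Z' (try body) → 'Q' (try body, no exception) → 'L' (else) → 'U' (finally) → 'T' (after the try/except). Output: ZQLUT

Answer: ZQLUT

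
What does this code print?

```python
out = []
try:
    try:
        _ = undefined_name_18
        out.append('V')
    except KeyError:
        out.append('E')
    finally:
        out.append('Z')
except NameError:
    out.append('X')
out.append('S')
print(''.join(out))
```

Execution trace: 'Z' (finally) → 'X' (outer except NameError) → 'S' (after the try/except). Output: ZXS

Answer: ZXS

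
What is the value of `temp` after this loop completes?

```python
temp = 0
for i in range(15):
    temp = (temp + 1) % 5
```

Increment mod 5, 15 times = 0
`temp` takes the values: 0 → 1 → 2 → 3 → 4 → 0 → 1 → 2 → 3 → 4 → 0 → 1 → 2 → 3 → 4 → 0

Answer: 0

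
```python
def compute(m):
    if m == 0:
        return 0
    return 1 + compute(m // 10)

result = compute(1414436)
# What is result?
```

Count of digits of 1414436: 7

Answer: 7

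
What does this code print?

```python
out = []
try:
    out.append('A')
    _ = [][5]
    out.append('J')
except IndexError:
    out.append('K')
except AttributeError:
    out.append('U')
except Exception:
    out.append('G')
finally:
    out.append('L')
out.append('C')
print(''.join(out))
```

Execution trace: 'A' (try body) → 'K' (except IndexError) → 'L' (finally) → 'C' (after the try/except). Output: AKLC

Answer: AKLC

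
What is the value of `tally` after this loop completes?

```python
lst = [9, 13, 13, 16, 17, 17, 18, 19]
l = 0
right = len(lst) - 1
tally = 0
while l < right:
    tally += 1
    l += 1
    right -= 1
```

Iterations until pointers meet (list length 8)
`tally` takes the values: 0 → 1 → 2 → 3 → 4

Answer: 4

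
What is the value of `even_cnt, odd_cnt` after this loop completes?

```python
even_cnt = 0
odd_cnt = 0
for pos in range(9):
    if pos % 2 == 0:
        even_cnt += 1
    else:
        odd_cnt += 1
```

Count evens and odds in range(9)
`even_cnt, odd_cnt` takes the values: (0, 0) → (1, 0) → (1, 1) → (2, 1) → (2, 2) → (3, 2) → (3, 3) → (4, 3) → (4, 4) → (5, 4)

Answer: 5, 4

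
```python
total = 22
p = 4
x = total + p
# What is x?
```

Trace:
`total = 22` → total = 22
`p = 4` → p = 4
`x = total + p` → x = 26
So x = 26

Answer: 26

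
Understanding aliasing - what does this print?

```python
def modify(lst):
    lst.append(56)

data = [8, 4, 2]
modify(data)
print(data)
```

Key concept: function modifies passed list.
Step by step:
`data = [8, 4, 2]` → data = [8, 4, 2]
`modify(data)` → data = [8, 4, 2, 56]
`print(data)` → prints [8, 4, 2, 56]

Answer: [8, 4, 2, 56]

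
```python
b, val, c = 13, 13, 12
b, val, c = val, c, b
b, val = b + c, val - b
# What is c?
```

Trace:
`b, val, c = 13, 13, 12` → b = 13; val = 13; c = 12
`b, val, c = val, c, b` → b = 13; val = 12; c = 13
`b, val = b + c, val - b` → b = 26; val = -1
So c = 13

Answer: 13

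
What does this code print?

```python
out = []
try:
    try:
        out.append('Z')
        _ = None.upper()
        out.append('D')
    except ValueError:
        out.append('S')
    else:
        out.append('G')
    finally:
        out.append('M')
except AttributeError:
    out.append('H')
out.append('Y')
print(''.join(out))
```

Execution trace: 'Z' (try body) → 'M' (finally) → 'H' (outer except AttributeError) → 'Y' (after the try/except). Output: ZMHY

Answer: ZMHY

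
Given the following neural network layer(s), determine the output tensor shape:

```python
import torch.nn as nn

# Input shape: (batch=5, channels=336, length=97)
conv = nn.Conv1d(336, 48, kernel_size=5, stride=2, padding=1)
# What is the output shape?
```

Input: (5, 336, 97) -> Output: (5, 48, 48)

Answer: (5, 48, 48)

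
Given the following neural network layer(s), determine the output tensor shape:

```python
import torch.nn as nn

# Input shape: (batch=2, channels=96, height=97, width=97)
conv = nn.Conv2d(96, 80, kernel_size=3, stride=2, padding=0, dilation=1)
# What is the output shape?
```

Input: (2, 96, 97, 97) -> Output: (2, 80, 48, 48)

Answer: (2, 80, 48, 48)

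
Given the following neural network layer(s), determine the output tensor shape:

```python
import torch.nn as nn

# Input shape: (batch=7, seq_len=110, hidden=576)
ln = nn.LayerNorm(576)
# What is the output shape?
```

Input: (7, 110, 576) -> Output: (7, 110, 576)

Answer: (7, 110, 576)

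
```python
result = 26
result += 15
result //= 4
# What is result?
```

Trace:
`result = 26` → result = 26
`result += 15` → result = 41
`result //= 4` → result = 10
So result = 10

Answer: 10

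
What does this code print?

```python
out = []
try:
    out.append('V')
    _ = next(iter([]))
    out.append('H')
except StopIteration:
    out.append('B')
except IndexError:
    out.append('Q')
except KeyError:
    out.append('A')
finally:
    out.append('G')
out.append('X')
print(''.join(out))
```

Execution trace: 'V' (try body) → 'B' (except StopIteration) → 'G' (finally) → 'X' (after the try/except). Output: VBGX

Answer: VBGX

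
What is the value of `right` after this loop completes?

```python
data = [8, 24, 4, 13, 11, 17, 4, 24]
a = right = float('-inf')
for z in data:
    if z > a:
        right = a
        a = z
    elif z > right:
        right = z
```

Second largest (with repeats) in [8, 24, 4, 13, 11, 17, 4, 24]
`right` takes the values: -inf → 8 → 13 → 17 → 24

Answer: 24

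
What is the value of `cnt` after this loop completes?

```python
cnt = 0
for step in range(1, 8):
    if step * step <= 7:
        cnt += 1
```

Count numbers where step² ≤ 7
`cnt` takes the values: 0 → 1 → 2

Answer: 2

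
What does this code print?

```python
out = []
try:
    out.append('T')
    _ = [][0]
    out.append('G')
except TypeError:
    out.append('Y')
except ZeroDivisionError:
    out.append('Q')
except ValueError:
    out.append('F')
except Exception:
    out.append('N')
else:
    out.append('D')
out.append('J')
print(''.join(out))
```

Execution trace: 'T' (try body) → 'N' (except Exception) → 'J' (after the try/except). Output: TNJ

Answer: TNJ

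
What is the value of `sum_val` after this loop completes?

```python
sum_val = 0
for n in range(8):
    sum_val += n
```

Sum of 0 to 7 = 28
`sum_val` takes the values: 0 → 1 → 3 → 6 → 10 → 15 → 21 → 28

Answer: 28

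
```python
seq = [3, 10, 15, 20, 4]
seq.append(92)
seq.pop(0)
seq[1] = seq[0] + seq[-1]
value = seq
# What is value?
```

Trace:
`seq = [3, 10, 15, 20, 4]` → seq = [3, 10, 15, 20, 4]
`seq.append(92)` → seq = [3, 10, 15, 20, 4, 92]
`seq.pop(0)` → seq = [10, 15, 20, 4, 92]
`seq[1] = seq[0] + seq[-1]` → seq = [10, 102, 20, 4, 92]
`value = seq` → value = [10, 102, 20, 4, 92]
So value = [10, 102, 20, 4, 92]

Answer: [10, 102, 20, 4, 92]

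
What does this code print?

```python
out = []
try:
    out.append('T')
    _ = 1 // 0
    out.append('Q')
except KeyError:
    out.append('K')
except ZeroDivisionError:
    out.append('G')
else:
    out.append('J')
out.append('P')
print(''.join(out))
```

Execution trace: 'T' (try body) → 'G' (except ZeroDivisionError) → 'P' (after the try/except). Output: TGP

Answer: TGP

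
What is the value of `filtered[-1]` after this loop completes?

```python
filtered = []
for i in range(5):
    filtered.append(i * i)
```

Last element of squares 0 to 4
`filtered` takes the values: [] → [0] → [0, 1] → [0, 1, 4] → [0, 1, 4, 9] → [0, 1, 4, 9, 16]
So `filtered[-1]` = 16

Answer: 16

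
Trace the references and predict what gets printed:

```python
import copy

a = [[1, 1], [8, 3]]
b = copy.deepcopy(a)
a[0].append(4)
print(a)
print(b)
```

Key concept: deep copy is fully independent.
Step by step:
`a = [[1, 1], [8, 3]]` → a = [[1, 1], [8, 3]]
`b = copy.deepcopy(a)` → b = [[1, 1], [8, 3]]
`a[0].append(4)` → a = [[1, 1, 4], [8, 3]]
`print(a)` → prints [[1, 1, 4], [8, 3]]
`print(b)` → prints [[1, 1], [8, 3]]

Answer:
[[1, 1, 4], [8, 3]]
[[1, 1], [8, 3]]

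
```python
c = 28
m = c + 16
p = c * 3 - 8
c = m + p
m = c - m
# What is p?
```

Trace:
`c = 28` → c = 28
`m = c + 16` → m = 44
`p = c * 3 - 8` → p = 76
`c = m + p` → c = 120
`m = c - m` → m = 76
So p = 76

Answer: 76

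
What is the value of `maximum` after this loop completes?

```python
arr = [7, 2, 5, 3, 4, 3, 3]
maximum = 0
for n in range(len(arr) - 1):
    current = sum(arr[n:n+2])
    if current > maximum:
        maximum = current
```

Max sum of 2-element window in [7, 2, 5, 3, 4, 3, 3]
`maximum` takes the values: 0 → 9

Answer: 9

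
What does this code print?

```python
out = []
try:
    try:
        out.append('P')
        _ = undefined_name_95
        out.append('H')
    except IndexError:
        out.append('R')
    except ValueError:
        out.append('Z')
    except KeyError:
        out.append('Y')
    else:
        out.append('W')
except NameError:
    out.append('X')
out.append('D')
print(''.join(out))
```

Execution trace: 'P' (try body) → 'X' (outer except NameError) → 'D' (after the try/except). Output: PXD

Answer: PXD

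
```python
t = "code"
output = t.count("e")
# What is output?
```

Trace:
`t = "code"` → t = 'code'
`output = t.count("e")` → output = 1
So output = 1

Answer: 1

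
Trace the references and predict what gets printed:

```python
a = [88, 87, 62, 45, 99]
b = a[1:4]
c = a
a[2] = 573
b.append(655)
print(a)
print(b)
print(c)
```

Key concept: slice vs alias.
Step by step:
`a = [88, 87, 62, 45, 99]` → a = [88, 87, 62, 45, 99]
`b = a[1:4]` → b = [87, 62, 45]
`c = a` → c = [88, 87, 62, 45, 99] (same object as a)
`a[2] = 573` → a = [88, 87, 573, 45, 99] (same object as c); c = [88, 87, 573, 45, 99] (same object as a)
`b.append(655)` → b = [87, 62, 45, 655]
`print(a)` → prints [88, 87, 573, 45, 99]
`print(b)` → prints [87, 62, 45, 655]
`print(c)` → prints [88, 87, 573, 45, 99]

Answer:
[88, 87, 573, 45, 99]
[87, 62, 45, 655]
[88, 87, 573, 45, 99]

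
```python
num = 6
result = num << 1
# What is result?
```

Trace:
`num = 6` → num = 6
`result = num << 1` → result = 12
So result = 12

Answer: 12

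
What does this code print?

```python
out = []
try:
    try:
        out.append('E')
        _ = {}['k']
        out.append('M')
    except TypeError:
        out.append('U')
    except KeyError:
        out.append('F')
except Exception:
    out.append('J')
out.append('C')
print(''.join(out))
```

Execution trace: 'E' (inner try body) → 'F' (inner except KeyError) → 'C' (after the try/except). Output: EFC

Answer: EFC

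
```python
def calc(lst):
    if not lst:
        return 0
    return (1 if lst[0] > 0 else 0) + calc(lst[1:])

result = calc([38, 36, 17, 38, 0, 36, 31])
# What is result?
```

Count of positive elements in [38, 36, 17, 38, 0, 36, 31] = 6

Answer: 6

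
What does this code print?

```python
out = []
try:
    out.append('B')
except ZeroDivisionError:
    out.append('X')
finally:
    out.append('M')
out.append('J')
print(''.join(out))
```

Execution trace: 'B' (try body, no exception) → 'M' (finally) → 'J' (after the try/except). Output: BMJ

Answer: BMJ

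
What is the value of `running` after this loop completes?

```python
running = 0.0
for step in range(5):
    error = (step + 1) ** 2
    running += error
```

Sum of squared losses 1² + 2² + ... + 5²
`running` takes the values: 0.0 → 1.0 → 5.0 → 14.0 → 30.0 → 55.0

Answer: 55.0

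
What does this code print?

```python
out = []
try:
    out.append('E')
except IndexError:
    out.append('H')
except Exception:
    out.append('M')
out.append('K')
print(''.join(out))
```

Execution trace: 'E' (try body, no exception) → 'K' (after the try/except). Output: EK

Answer: EK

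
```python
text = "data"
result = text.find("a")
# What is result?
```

Trace:
`text = "data"` → text = 'data'
`result = text.find("a")` → result = 1
So result = 1

Answer: 1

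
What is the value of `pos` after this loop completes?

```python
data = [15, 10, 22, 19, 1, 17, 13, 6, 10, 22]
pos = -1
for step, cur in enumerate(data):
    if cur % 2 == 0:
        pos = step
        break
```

First even number index in [15, 10, 22, 19, 1, 17, 13, 6, 10, 22]
`pos` takes the values: -1 → 1

Answer: 1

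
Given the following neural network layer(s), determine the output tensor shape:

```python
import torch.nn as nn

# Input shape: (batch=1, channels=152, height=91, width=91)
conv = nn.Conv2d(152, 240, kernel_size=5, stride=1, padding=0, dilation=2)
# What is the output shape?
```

Input: (1, 152, 91, 91) -> Output: (1, 240, 83, 83)

Answer: (1, 240, 83, 83)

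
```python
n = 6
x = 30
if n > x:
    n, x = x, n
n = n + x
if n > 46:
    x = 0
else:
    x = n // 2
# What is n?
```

Trace:
`n = 6` → n = 6
`x = 30` → x = 30
`if n > x: ...` → n > x is False → no variable changes
`n = n + x` → n = 36
`if n > 46: ...` → n > 46 is False, take else branch → x = 18
So n = 36

Answer: 36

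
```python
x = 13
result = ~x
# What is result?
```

Trace:
`x = 13` → x = 13
`result = ~x` → result = -14
So result = -14

Answer: -14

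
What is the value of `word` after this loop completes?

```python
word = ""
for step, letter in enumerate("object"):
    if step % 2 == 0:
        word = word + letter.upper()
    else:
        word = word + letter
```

Uppercase even positions in 'object'
`word` takes the values: "" → "O" → "Ob" → "ObJ" → "ObJe" → "ObJeC" → "ObJeCt"

Answer: "ObJeCt"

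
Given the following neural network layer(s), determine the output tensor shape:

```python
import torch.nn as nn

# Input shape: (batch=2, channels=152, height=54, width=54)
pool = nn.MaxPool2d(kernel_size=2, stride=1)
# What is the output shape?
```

Input: (2, 152, 54, 54) -> Output: (2, 152, 53, 53)

Answer: (2, 152, 53, 53)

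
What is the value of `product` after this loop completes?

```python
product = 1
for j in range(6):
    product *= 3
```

3^6 = 729
`product` takes the values: 1 → 3 → 9 → 27 → 81 → 243 → 729

Answer: 729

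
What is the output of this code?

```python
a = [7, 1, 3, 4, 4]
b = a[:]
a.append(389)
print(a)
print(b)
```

Key concept: slice [:] creates copy.
Step by step:
`a = [7, 1, 3, 4, 4]` → a = [7, 1, 3, 4, 4]
`b = a[:]` → b = [7, 1, 3, 4, 4]
`a.append(389)` → a = [7, 1, 3, 4, 4, 389]
`print(a)` → prints [7, 1, 3, 4, 4, 389]
`print(b)` → prints [7, 1, 3, 4, 4]

Answer:
[7, 1, 3, 4, 4, 389]
[7, 1, 3, 4, 4]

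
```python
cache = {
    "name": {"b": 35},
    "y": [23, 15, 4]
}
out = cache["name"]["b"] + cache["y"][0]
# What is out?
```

Trace:
`cache = { ...` → cache = {'name': {'b': 35}, 'y': [23, 15, 4]}
`out = cache["name"]["b"] + cache["y"][0]` → out = 58
So out = 58

Answer: 58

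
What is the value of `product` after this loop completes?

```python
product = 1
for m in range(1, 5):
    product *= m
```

4! = 24
`product` takes the values: 1 → 2 → 6 → 24

Answer: 24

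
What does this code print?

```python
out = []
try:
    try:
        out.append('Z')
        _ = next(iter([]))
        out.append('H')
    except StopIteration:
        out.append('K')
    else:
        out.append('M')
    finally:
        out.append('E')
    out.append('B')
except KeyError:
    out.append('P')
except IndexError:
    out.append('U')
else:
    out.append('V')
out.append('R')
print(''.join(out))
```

Execution trace: 'Z' (inner try body) → 'K' (inner except StopIteration) → 'E' (inner finally) → 'B' (try body, no exception) → 'V' (else) → 'R' (after the try/except). Output: ZKEBVR

Answer: ZKEBVR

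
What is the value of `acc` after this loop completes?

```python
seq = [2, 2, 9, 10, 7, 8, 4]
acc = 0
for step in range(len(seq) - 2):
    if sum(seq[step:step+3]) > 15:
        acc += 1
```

Count windows with sum > 15
`acc` takes the values: 0 → 1 → 2 → 3 → 4

Answer: 4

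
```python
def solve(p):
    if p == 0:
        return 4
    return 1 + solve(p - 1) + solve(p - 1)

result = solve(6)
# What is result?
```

solve(p) = 1 + 2·solve(p-1), solve(0)=4. Closed form: (4+1)·2^6 - 1 = 319.

Answer: 319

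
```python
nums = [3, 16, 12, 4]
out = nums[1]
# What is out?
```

Trace:
`nums = [3, 16, 12, 4]` → nums = [3, 16, 12, 4]
`out = nums[1]` → out = 16
So out = 16

Answer: 16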